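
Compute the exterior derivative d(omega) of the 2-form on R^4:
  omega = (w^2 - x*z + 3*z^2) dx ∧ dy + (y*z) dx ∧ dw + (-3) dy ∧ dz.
d(omega) = (-x + 6*z) dx ∧ dy ∧ dz + (2*w - z) dx ∧ dy ∧ dw + (-y) dx ∧ dz ∧ dw

For a 2-form omega = sum_{i<j} g_{ij} dx_i ∧ dx_j, the exterior derivative is
  d(omega) = sum_{i<j} d(g_{ij}) ∧ dx_i ∧ dx_j = sum_{i<j, k} (∂g_{ij}/∂x_k) dx_k ∧ dx_i ∧ dx_j.
Expand each term, using dx_k ∧ dx_i ∧ dx_j = sgn(permutation) dx_{(a)} ∧ dx_{(b)} ∧ dx_{(c)} with (a < b < c) sorted:
  d(w^2 - x*z + 3*z^2) includes (∂/∂z)(w^2 - x*z + 3*z^2) dz = (-x + 6*z) dz, which multiplied by dx ∧ dy gives (-x + 6*z) dx ∧ dy ∧ dz
  d(w^2 - x*z + 3*z^2) includes (∂/∂w)(w^2 - x*z + 3*z^2) dw = (2*w) dw, which multiplied by dx ∧ dy gives (2*w) dx ∧ dy ∧ dw
  d(y*z) includes (∂/∂y)(y*z) dy = (z) dy, which multiplied by dx ∧ dw gives (-z) dx ∧ dy ∧ dw
  d(y*z) includes (∂/∂z)(y*z) dz = (y) dz, which multiplied by dx ∧ dw gives (-y) dx ∧ dz ∧ dw
Collecting like 3-forms: d(omega) = (-x + 6*z) dx ∧ dy ∧ dz + (2*w - z) dx ∧ dy ∧ dw + (-y) dx ∧ dz ∧ dw.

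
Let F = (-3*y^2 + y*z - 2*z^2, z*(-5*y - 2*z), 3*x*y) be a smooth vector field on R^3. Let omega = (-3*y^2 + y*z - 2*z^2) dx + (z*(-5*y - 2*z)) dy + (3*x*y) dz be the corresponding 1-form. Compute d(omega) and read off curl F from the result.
d(omega) = (3*x + 5*y + 4*z) dy ∧ dz + (-2*y - 4*z) dz ∧ dx + (6*y - z) dx ∧ dy; curl F = (3*x + 5*y + 4*z, -2*y - 4*z, 6*y - z)

d omega = sum_{i<j} (∂f_j/∂x_i - ∂f_i/∂x_j) dx_i ∧ dx_j. Under the identification (dy ∧ dz, dz ∧ dx, dx ∧ dy) ↔ (e_x, e_y, e_z), the coefficients are exactly the components of curl F. Compute:
  ∂R/∂y - ∂Q/∂z = (3*x) - (-5*y - 4*z) = 3*x + 5*y + 4*z
  ∂P/∂z - ∂R/∂x = (y - 4*z) - (3*y) = -2*y - 4*z
  ∂Q/∂x - ∂P/∂y = (0) - (-6*y + z) = 6*y - z.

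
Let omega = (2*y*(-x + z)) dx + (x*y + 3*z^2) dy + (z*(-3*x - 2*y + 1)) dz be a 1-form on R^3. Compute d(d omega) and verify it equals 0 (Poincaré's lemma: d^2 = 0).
d(d omega) = 0

Step 1: d omega = sum_{i<j} (∂f_j/∂x_i - ∂f_i/∂x_j) dx_i ∧ dx_j:
  coeff of dx ∧ dy: 2*x + y - 2*z
  coeff of dx ∧ dz: -2*y - 3*z
  coeff of dy ∧ dz: -8*z
Step 2: Apply d again to each 2-form coefficient. The only possible 3-form in R^3 is dx ∧ dy ∧ dz, with coefficient
  ∂(coeff of dy∧dz)/∂x - ∂(coeff of dx∧dz)/∂y + ∂(coeff of dx∧dy)/∂z
  = ∂/∂x (-8*z) - ∂/∂y (-2*y - 3*z) + ∂/∂z (2*x + y - 2*z).
Each of these terms simplifies to sums of mixed partials that cancel in pairs. The result is 0 (by equality of mixed partials for smooth functions — Schwarz / Clairaut).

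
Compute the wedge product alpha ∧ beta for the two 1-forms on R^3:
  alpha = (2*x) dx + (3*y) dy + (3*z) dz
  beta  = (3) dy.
alpha ∧ beta = (6*x) dx ∧ dy + (-9*z) dy ∧ dz

Distribute the wedge, using dx_i ∧ dx_j = -dx_j ∧ dx_i and dx_i ∧ dx_i = 0. For each pair (i, j) with i < j, the coefficient of dx_i ∧ dx_j in alpha ∧ beta is (alpha_i * beta_j - alpha_j * beta_i). Collecting: alpha ∧ beta = (6*x) dx ∧ dy + (-9*z) dy ∧ dz.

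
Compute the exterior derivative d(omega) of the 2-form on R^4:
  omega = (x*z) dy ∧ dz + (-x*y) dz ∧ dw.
d(omega) = (z) dx ∧ dy ∧ dz + (-y) dx ∧ dz ∧ dw + (-x) dy ∧ dz ∧ dw

For a 2-form omega = sum_{i<j} g_{ij} dx_i ∧ dx_j, the exterior derivative is
  d(omega) = sum_{i<j} d(g_{ij}) ∧ dx_i ∧ dx_j = sum_{i<j, k} (∂g_{ij}/∂x_k) dx_k ∧ dx_i ∧ dx_j.
Expand each term, using dx_k ∧ dx_i ∧ dx_j = sgn(permutation) dx_{(a)} ∧ dx_{(b)} ∧ dx_{(c)} with (a < b < c) sorted:
  d(x*z) includes (∂/∂x)(x*z) dx = (z) dx, which multiplied by dy ∧ dz gives (z) dx ∧ dy ∧ dz
  d(-x*y) includes (∂/∂x)(-x*y) dx = (-y) dx, which multiplied by dz ∧ dw gives (-y) dx ∧ dz ∧ dw
  d(-x*y) includes (∂/∂y)(-x*y) dy = (-x) dy, which multiplied by dz ∧ dw gives (-x) dy ∧ dz ∧ dw
Collecting like 3-forms: d(omega) = (z) dx ∧ dy ∧ dz + (-y) dx ∧ dz ∧ dw + (-x) dy ∧ dz ∧ dw.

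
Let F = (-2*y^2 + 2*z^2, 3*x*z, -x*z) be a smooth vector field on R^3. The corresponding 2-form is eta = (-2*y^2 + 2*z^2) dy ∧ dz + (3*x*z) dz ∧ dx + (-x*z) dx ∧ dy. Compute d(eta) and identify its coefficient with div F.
d(eta) = (-x) dx ∧ dy ∧ dz; div F = -x

For a 2-form in R^3 of the form above, applying d gives a 3-form with coefficient ∂P/∂x + ∂Q/∂y + ∂R/∂z:
  ∂P/∂x = 0
  ∂Q/∂y = 0
  ∂R/∂z = -x
Sum = -x, which is exactly div F.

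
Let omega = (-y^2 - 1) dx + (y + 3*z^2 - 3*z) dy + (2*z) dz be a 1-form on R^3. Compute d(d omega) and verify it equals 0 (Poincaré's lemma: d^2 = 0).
d(d omega) = 0

Step 1: d omega = sum_{i<j} (∂f_j/∂x_i - ∂f_i/∂x_j) dx_i ∧ dx_j:
  coeff of dx ∧ dy: 2*y
  coeff of dx ∧ dz: 0
  coeff of dy ∧ dz: 3 - 6*z
Step 2: Apply d again to each 2-form coefficient. The only possible 3-form in R^3 is dx ∧ dy ∧ dz, with coefficient
  ∂(coeff of dy∧dz)/∂x - ∂(coeff of dx∧dz)/∂y + ∂(coeff of dx∧dy)/∂z
  = ∂/∂x (3 - 6*z) - ∂/∂y (0) + ∂/∂z (2*y).
Each of these terms simplifies to sums of mixed partials that cancel in pairs. The result is 0 (by equality of mixed partials for smooth functions — Schwarz / Clairaut).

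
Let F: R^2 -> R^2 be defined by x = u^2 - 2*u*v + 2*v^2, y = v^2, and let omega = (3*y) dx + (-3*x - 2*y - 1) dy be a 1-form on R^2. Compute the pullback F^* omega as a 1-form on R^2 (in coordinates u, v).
F^* omega = (6*v^2*(u - v)) du + (2*v*(-3*u^2 + 3*u*v - 2*v^2 - 1)) dv

Using F^*(f dg) = (f ∘ F) d(g ∘ F), substitute each coordinate x_i by F_i(u, v) in f_i, and replace dx_i by d F_i = (∂F_i/∂u) du + (∂F_i/∂v) dv.
  For the x component: f_1(F) = 3*v^2; d F_1 = (2*u - 2*v) du + (-2*u + 4*v) dv
  For the y component: f_2(F) = -3*u^2 + 6*u*v - 8*v^2 - 1; d F_2 = (0) du + (2*v) dv
Combining and collecting du, dv coefficients:
  coeff of du: 6*v^2*(u - v)
  coeff of dv: 2*v*(-3*u^2 + 3*u*v - 2*v^2 - 1)
F^* omega = (6*v^2*(u - v)) du + (2*v*(-3*u^2 + 3*u*v - 2*v^2 - 1)) dv.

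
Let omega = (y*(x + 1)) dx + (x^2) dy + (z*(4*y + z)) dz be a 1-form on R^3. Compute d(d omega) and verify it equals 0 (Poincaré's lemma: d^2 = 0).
d(d omega) = 0

Step 1: d omega = sum_{i<j} (∂f_j/∂x_i - ∂f_i/∂x_j) dx_i ∧ dx_j:
  coeff of dx ∧ dy: x - 1
  coeff of dx ∧ dz: 0
  coeff of dy ∧ dz: 4*z
Step 2: Apply d again to each 2-form coefficient. The only possible 3-form in R^3 is dx ∧ dy ∧ dz, with coefficient
  ∂(coeff of dy∧dz)/∂x - ∂(coeff of dx∧dz)/∂y + ∂(coeff of dx∧dy)/∂z
  = ∂/∂x (4*z) - ∂/∂y (0) + ∂/∂z (x - 1).
Each of these terms simplifies to sums of mixed partials that cancel in pairs. The result is 0 (by equality of mixed partials for smooth functions — Schwarz / Clairaut).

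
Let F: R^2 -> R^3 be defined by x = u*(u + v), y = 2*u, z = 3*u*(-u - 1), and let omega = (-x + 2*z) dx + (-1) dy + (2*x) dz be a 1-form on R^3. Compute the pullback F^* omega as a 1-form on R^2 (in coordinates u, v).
F^* omega = (-26*u^3 - 21*u^2*v - 18*u^2 - u*v^2 - 12*u*v - 2) du + (u^2*(-7*u - v - 6)) dv

Using F^*(f dg) = (f ∘ F) d(g ∘ F), substitute each coordinate x_i by F_i(u, v) in f_i, and replace dx_i by d F_i = (∂F_i/∂u) du + (∂F_i/∂v) dv.
  For the x component: f_1(F) = u*(-7*u - v - 6); d F_1 = (2*u + v) du + (u) dv
  For the y component: f_2(F) = -1; d F_2 = (2) du + (0) dv
  For the z component: f_3(F) = 2*u*(u + v); d F_3 = (-6*u - 3) du + (0) dv
Combining and collecting du, dv coefficients:
  coeff of du: -26*u^3 - 21*u^2*v - 18*u^2 - u*v^2 - 12*u*v - 2
  coeff of dv: u^2*(-7*u - v - 6)
F^* omega = (-26*u^3 - 21*u^2*v - 18*u^2 - u*v^2 - 12*u*v - 2) du + (u^2*(-7*u - v - 6)) dv.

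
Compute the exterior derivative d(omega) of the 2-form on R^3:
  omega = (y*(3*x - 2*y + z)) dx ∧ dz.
d(omega) = (-3*x + 4*y - z) dx ∧ dy ∧ dz

For a 2-form omega = sum_{i<j} g_{ij} dx_i ∧ dx_j, the exterior derivative is
  d(omega) = sum_{i<j} d(g_{ij}) ∧ dx_i ∧ dx_j = sum_{i<j, k} (∂g_{ij}/∂x_k) dx_k ∧ dx_i ∧ dx_j.
Expand each term, using dx_k ∧ dx_i ∧ dx_j = sgn(permutation) dx_{(a)} ∧ dx_{(b)} ∧ dx_{(c)} with (a < b < c) sorted:
  d(y*(3*x - 2*y + z)) includes (∂/∂y)(y*(3*x - 2*y + z)) dy = (3*x - 4*y + z) dy, which multiplied by dx ∧ dz gives (-3*x + 4*y - z) dx ∧ dy ∧ dz
Collecting like 3-forms: d(omega) = (-3*x + 4*y - z) dx ∧ dy ∧ dz.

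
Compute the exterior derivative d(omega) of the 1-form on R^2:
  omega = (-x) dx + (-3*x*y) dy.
d(omega) = (-3*y) dx ∧ dy

For a 1-form omega = sum_i f_i dx_i, the exterior derivative is
  d(omega) = sum_{i < j} (∂f_j/∂x_i - ∂f_i/∂x_j) dx_i ∧ dx_j.
  coefficient of dx ∧ dy: ∂f_2/∂x - ∂f_1/∂y = ∂(-3*x*y)/∂x - ∂(-x)/∂y = -3*y
Assembling: d(omega) = (-3*y) dx ∧ dy.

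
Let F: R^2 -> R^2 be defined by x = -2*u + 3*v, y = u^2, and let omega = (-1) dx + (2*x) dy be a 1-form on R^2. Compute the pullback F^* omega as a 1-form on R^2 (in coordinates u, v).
F^* omega = (-8*u^2 + 12*u*v + 2) du + (-3) dv

Using F^*(f dg) = (f ∘ F) d(g ∘ F), substitute each coordinate x_i by F_i(u, v) in f_i, and replace dx_i by d F_i = (∂F_i/∂u) du + (∂F_i/∂v) dv.
  For the x component: f_1(F) = -1; d F_1 = (-2) du + (3) dv
  For the y component: f_2(F) = -4*u + 6*v; d F_2 = (2*u) du + (0) dv
Combining and collecting du, dv coefficients:
  coeff of du: -8*u^2 + 12*u*v + 2
  coeff of dv: -3
F^* omega = (-8*u^2 + 12*u*v + 2) du + (-3) dv.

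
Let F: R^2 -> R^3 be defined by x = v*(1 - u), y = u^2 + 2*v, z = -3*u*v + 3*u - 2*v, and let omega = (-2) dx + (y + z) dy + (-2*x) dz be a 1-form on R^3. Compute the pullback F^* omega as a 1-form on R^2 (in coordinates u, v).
F^* omega = (2*u^3 - 6*u^2*v + 6*u^2 - 6*u*v^2 + 6*u*v + 6*v^2 - 4*v) du + (-6*u^2*v + 2*u^2 - 4*u*v + 8*u + 4*v - 2) dv

Using F^*(f dg) = (f ∘ F) d(g ∘ F), substitute each coordinate x_i by F_i(u, v) in f_i, and replace dx_i by d F_i = (∂F_i/∂u) du + (∂F_i/∂v) dv.
  For the x component: f_1(F) = -2; d F_1 = (-v) du + (1 - u) dv
  For the y component: f_2(F) = u*(u - 3*v + 3); d F_2 = (2*u) du + (2) dv
  For the z component: f_3(F) = 2*v*(u - 1); d F_3 = (3 - 3*v) du + (-3*u - 2) dv
Combining and collecting du, dv coefficients:
  coeff of du: 2*u^3 - 6*u^2*v + 6*u^2 - 6*u*v^2 + 6*u*v + 6*v^2 - 4*v
  coeff of dv: -6*u^2*v + 2*u^2 - 4*u*v + 8*u + 4*v - 2
F^* omega = (2*u^3 - 6*u^2*v + 6*u^2 - 6*u*v^2 + 6*u*v + 6*v^2 - 4*v) du + (-6*u^2*v + 2*u^2 - 4*u*v + 8*u + 4*v - 2) dv.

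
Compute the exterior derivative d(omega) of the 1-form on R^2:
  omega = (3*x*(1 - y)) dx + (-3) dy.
d(omega) = (3*x) dx ∧ dy

For a 1-form omega = sum_i f_i dx_i, the exterior derivative is
  d(omega) = sum_{i < j} (∂f_j/∂x_i - ∂f_i/∂x_j) dx_i ∧ dx_j.
  coefficient of dx ∧ dy: ∂f_2/∂x - ∂f_1/∂y = ∂(-3)/∂x - ∂(3*x*(1 - y))/∂y = 3*x
Assembling: d(omega) = (3*x) dx ∧ dy.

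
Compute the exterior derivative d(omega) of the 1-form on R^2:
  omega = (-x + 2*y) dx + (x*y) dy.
d(omega) = (y - 2) dx ∧ dy

For a 1-form omega = sum_i f_i dx_i, the exterior derivative is
  d(omega) = sum_{i < j} (∂f_j/∂x_i - ∂f_i/∂x_j) dx_i ∧ dx_j.
  coefficient of dx ∧ dy: ∂f_2/∂x - ∂f_1/∂y = ∂(x*y)/∂x - ∂(-x + 2*y)/∂y = y - 2
Assembling: d(omega) = (y - 2) dx ∧ dy.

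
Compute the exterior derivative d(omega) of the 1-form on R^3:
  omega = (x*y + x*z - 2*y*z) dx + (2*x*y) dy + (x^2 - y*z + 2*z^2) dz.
d(omega) = (-x + 2*y + 2*z) dx ∧ dy + (x + 2*y) dx ∧ dz + (-z) dy ∧ dz

For a 1-form omega = sum_i f_i dx_i, the exterior derivative is
  d(omega) = sum_{i < j} (∂f_j/∂x_i - ∂f_i/∂x_j) dx_i ∧ dx_j.
  coefficient of dx ∧ dy: ∂f_2/∂x - ∂f_1/∂y = ∂(2*x*y)/∂x - ∂(x*y + x*z - 2*y*z)/∂y = -x + 2*y + 2*z
  coefficient of dx ∧ dz: ∂f_3/∂x - ∂f_1/∂z = ∂(x^2 - y*z + 2*z^2)/∂x - ∂(x*y + x*z - 2*y*z)/∂z = x + 2*y
  coefficient of dy ∧ dz: ∂f_3/∂y - ∂f_2/∂z = ∂(x^2 - y*z + 2*z^2)/∂y - ∂(2*x*y)/∂z = -z
Assembling: d(omega) = (-x + 2*y + 2*z) dx ∧ dy + (x + 2*y) dx ∧ dz + (-z) dy ∧ dz.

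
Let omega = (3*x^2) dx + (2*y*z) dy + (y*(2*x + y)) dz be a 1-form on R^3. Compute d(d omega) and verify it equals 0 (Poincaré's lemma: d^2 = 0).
d(d omega) = 0

Step 1: d omega = sum_{i<j} (∂f_j/∂x_i - ∂f_i/∂x_j) dx_i ∧ dx_j:
  coeff of dx ∧ dy: 0
  coeff of dx ∧ dz: 2*y
  coeff of dy ∧ dz: 2*x
Step 2: Apply d again to each 2-form coefficient. The only possible 3-form in R^3 is dx ∧ dy ∧ dz, with coefficient
  ∂(coeff of dy∧dz)/∂x - ∂(coeff of dx∧dz)/∂y + ∂(coeff of dx∧dy)/∂z
  = ∂/∂x (2*x) - ∂/∂y (2*y) + ∂/∂z (0).
Each of these terms simplifies to sums of mixed partials that cancel in pairs. The result is 0 (by equality of mixed partials for smooth functions — Schwarz / Clairaut).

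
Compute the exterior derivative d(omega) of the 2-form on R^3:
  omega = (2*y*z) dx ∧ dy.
d(omega) = (2*y) dx ∧ dy ∧ dz

For a 2-form omega = sum_{i<j} g_{ij} dx_i ∧ dx_j, the exterior derivative is
  d(omega) = sum_{i<j} d(g_{ij}) ∧ dx_i ∧ dx_j = sum_{i<j, k} (∂g_{ij}/∂x_k) dx_k ∧ dx_i ∧ dx_j.
Expand each term, using dx_k ∧ dx_i ∧ dx_j = sgn(permutation) dx_{(a)} ∧ dx_{(b)} ∧ dx_{(c)} with (a < b < c) sorted:
  d(2*y*z) includes (∂/∂z)(2*y*z) dz = (2*y) dz, which multiplied by dx ∧ dy gives (2*y) dx ∧ dy ∧ dz
Collecting like 3-forms: d(omega) = (2*y) dx ∧ dy ∧ dz.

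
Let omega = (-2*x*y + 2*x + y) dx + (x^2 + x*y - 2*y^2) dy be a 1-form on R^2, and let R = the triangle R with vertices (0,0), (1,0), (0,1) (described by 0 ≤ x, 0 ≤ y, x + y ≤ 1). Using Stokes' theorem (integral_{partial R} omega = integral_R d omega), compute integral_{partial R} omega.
integral_(partial R) omega = 1/3

Stokes: integral_partial_R omega = integral_R d omega with d omega = (∂Q/∂x - ∂P/∂y) dx ∧ dy.
  ∂Q/∂x = 2*x + y
  ∂P/∂y = 1 - 2*x
  integrand = ∂Q/∂x - ∂P/∂y = 4*x + y - 1.
Integrating over R: integral_0^1 integral_0^{1-x} (4*x + y - 1) dy dx = 1/3.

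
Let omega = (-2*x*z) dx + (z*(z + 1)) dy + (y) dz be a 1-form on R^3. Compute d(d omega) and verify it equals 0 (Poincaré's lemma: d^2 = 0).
d(d omega) = 0

Step 1: d omega = sum_{i<j} (∂f_j/∂x_i - ∂f_i/∂x_j) dx_i ∧ dx_j:
  coeff of dx ∧ dy: 0
  coeff of dx ∧ dz: 2*x
  coeff of dy ∧ dz: -2*z
Step 2: Apply d again to each 2-form coefficient. The only possible 3-form in R^3 is dx ∧ dy ∧ dz, with coefficient
  ∂(coeff of dy∧dz)/∂x - ∂(coeff of dx∧dz)/∂y + ∂(coeff of dx∧dy)/∂z
  = ∂/∂x (-2*z) - ∂/∂y (2*x) + ∂/∂z (0).
Each of these terms simplifies to sums of mixed partials that cancel in pairs. The result is 0 (by equality of mixed partials for smooth functions — Schwarz / Clairaut).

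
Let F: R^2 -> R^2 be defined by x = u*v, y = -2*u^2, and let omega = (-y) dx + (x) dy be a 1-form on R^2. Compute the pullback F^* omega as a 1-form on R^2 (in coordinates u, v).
F^* omega = (-2*u^2*v) du + (2*u^3) dv

Using F^*(f dg) = (f ∘ F) d(g ∘ F), substitute each coordinate x_i by F_i(u, v) in f_i, and replace dx_i by d F_i = (∂F_i/∂u) du + (∂F_i/∂v) dv.
  For the x component: f_1(F) = 2*u^2; d F_1 = (v) du + (u) dv
  For the y component: f_2(F) = u*v; d F_2 = (-4*u) du + (0) dv
Combining and collecting du, dv coefficients:
  coeff of du: -2*u^2*v
  coeff of dv: 2*u^3
F^* omega = (-2*u^2*v) du + (2*u^3) dv.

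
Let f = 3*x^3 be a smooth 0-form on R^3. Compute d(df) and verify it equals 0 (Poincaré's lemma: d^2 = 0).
d(df) = 0

Step 1: df = sum_i (∂f/∂x_i) dx_i = (9*x^2) dx + (0) dy + (0) dz.
Step 2: Apply d again. Using the 1-form formula, the coefficient of dx ∧ dy in d(df) is ∂^2 f/∂x ∂y - ∂^2 f/∂y ∂x = (0) - (0) = 0 (equality of mixed partials for smooth f).
Similarly for dx ∧ dz and dy ∧ dz — all coefficients vanish. So d(df) = 0.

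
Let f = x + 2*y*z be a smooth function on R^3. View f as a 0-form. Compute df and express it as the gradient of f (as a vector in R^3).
df = (1) dx + (2*z) dy + (2*y) dz; grad f = (1, 2*z, 2*y)

For a 0-form f, d f = (∂f/∂x) dx + (∂f/∂y) dy + (∂f/∂z) dz. The components of the vector representation are exactly the entries of grad f in Cartesian coordinates:
  ∂f/∂x = 1
  ∂f/∂y = 2*z
  ∂f/∂z = 2*y.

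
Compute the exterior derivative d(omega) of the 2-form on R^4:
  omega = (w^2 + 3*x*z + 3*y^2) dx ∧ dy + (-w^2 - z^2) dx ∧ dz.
d(omega) = (3*x) dx ∧ dy ∧ dz + (2*w) dx ∧ dy ∧ dw + (-2*w) dx ∧ dz ∧ dw

For a 2-form omega = sum_{i<j} g_{ij} dx_i ∧ dx_j, the exterior derivative is
  d(omega) = sum_{i<j} d(g_{ij}) ∧ dx_i ∧ dx_j = sum_{i<j, k} (∂g_{ij}/∂x_k) dx_k ∧ dx_i ∧ dx_j.
Expand each term, using dx_k ∧ dx_i ∧ dx_j = sgn(permutation) dx_{(a)} ∧ dx_{(b)} ∧ dx_{(c)} with (a < b < c) sorted:
  d(w^2 + 3*x*z + 3*y^2) includes (∂/∂z)(w^2 + 3*x*z + 3*y^2) dz = (3*x) dz, which multiplied by dx ∧ dy gives (3*x) dx ∧ dy ∧ dz
  d(w^2 + 3*x*z + 3*y^2) includes (∂/∂w)(w^2 + 3*x*z + 3*y^2) dw = (2*w) dw, which multiplied by dx ∧ dy gives (2*w) dx ∧ dy ∧ dw
  d(-w^2 - z^2) includes (∂/∂w)(-w^2 - z^2) dw = (-2*w) dw, which multiplied by dx ∧ dz gives (-2*w) dx ∧ dz ∧ dw
Collecting like 3-forms: d(omega) = (3*x) dx ∧ dy ∧ dz + (2*w) dx ∧ dy ∧ dw + (-2*w) dx ∧ dz ∧ dw.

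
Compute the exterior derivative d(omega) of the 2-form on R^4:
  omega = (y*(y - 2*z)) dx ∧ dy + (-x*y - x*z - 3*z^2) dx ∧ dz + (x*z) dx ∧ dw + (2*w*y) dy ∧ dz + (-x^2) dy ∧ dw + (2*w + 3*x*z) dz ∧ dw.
d(omega) = (x - 2*y) dx ∧ dy ∧ dz + (-x + 3*z) dx ∧ dz ∧ dw + (2*y) dy ∧ dz ∧ dw + (-2*x) dx ∧ dy ∧ dw

For a 2-form omega = sum_{i<j} g_{ij} dx_i ∧ dx_j, the exterior derivative is
  d(omega) = sum_{i<j} d(g_{ij}) ∧ dx_i ∧ dx_j = sum_{i<j, k} (∂g_{ij}/∂x_k) dx_k ∧ dx_i ∧ dx_j.
Expand each term, using dx_k ∧ dx_i ∧ dx_j = sgn(permutation) dx_{(a)} ∧ dx_{(b)} ∧ dx_{(c)} with (a < b < c) sorted:
  d(y*(y - 2*z)) includes (∂/∂z)(y*(y - 2*z)) dz = (-2*y) dz, which multiplied by dx ∧ dy gives (-2*y) dx ∧ dy ∧ dz
  d(-x*y - x*z - 3*z^2) includes (∂/∂y)(-x*y - x*z - 3*z^2) dy = (-x) dy, which multiplied by dx ∧ dz gives (x) dx ∧ dy ∧ dz
  d(x*z) includes (∂/∂z)(x*z) dz = (x) dz, which multiplied by dx ∧ dw gives (-x) dx ∧ dz ∧ dw
  d(2*w*y) includes (∂/∂w)(2*w*y) dw = (2*y) dw, which multiplied by dy ∧ dz gives (2*y) dy ∧ dz ∧ dw
  d(-x^2) includes (∂/∂x)(-x^2) dx = (-2*x) dx, which multiplied by dy ∧ dw gives (-2*x) dx ∧ dy ∧ dw
  d(2*w + 3*x*z) includes (∂/∂x)(2*w + 3*x*z) dx = (3*z) dx, which multiplied by dz ∧ dw gives (3*z) dx ∧ dz ∧ dw
Collecting like 3-forms: d(omega) = (x - 2*y) dx ∧ dy ∧ dz + (-x + 3*z) dx ∧ dz ∧ dw + (2*y) dy ∧ dz ∧ dw + (-2*x) dx ∧ dy ∧ dw.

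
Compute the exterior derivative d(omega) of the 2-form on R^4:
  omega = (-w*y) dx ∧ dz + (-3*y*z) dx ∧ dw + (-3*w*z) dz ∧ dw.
d(omega) = (w) dx ∧ dy ∧ dz + (2*y) dx ∧ dz ∧ dw + (3*z) dx ∧ dy ∧ dw

For a 2-form omega = sum_{i<j} g_{ij} dx_i ∧ dx_j, the exterior derivative is
  d(omega) = sum_{i<j} d(g_{ij}) ∧ dx_i ∧ dx_j = sum_{i<j, k} (∂g_{ij}/∂x_k) dx_k ∧ dx_i ∧ dx_j.
Expand each term, using dx_k ∧ dx_i ∧ dx_j = sgn(permutation) dx_{(a)} ∧ dx_{(b)} ∧ dx_{(c)} with (a < b < c) sorted:
  d(-w*y) includes (∂/∂y)(-w*y) dy = (-w) dy, which multiplied by dx ∧ dz gives (w) dx ∧ dy ∧ dz
  d(-w*y) includes (∂/∂w)(-w*y) dw = (-y) dw, which multiplied by dx ∧ dz gives (-y) dx ∧ dz ∧ dw
  d(-3*y*z) includes (∂/∂y)(-3*y*z) dy = (-3*z) dy, which multiplied by dx ∧ dw gives (3*z) dx ∧ dy ∧ dw
  d(-3*y*z) includes (∂/∂z)(-3*y*z) dz = (-3*y) dz, which multiplied by dx ∧ dw gives (3*y) dx ∧ dz ∧ dw
Collecting like 3-forms: d(omega) = (w) dx ∧ dy ∧ dz + (2*y) dx ∧ dz ∧ dw + (3*z) dx ∧ dy ∧ dw.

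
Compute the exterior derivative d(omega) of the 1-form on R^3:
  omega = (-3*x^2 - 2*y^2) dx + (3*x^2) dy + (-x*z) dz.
d(omega) = (6*x + 4*y) dx ∧ dy + (-z) dx ∧ dz

For a 1-form omega = sum_i f_i dx_i, the exterior derivative is
  d(omega) = sum_{i < j} (∂f_j/∂x_i - ∂f_i/∂x_j) dx_i ∧ dx_j.
  coefficient of dx ∧ dy: ∂f_2/∂x - ∂f_1/∂y = ∂(3*x^2)/∂x - ∂(-3*x^2 - 2*y^2)/∂y = 6*x + 4*y
  coefficient of dx ∧ dz: ∂f_3/∂x - ∂f_1/∂z = ∂(-x*z)/∂x - ∂(-3*x^2 - 2*y^2)/∂z = -z
Assembling: d(omega) = (6*x + 4*y) dx ∧ dy + (-z) dx ∧ dz.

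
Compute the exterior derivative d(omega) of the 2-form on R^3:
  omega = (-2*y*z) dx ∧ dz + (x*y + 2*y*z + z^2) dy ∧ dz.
d(omega) = (y + 2*z) dx ∧ dy ∧ dz

For a 2-form omega = sum_{i<j} g_{ij} dx_i ∧ dx_j, the exterior derivative is
  d(omega) = sum_{i<j} d(g_{ij}) ∧ dx_i ∧ dx_j = sum_{i<j, k} (∂g_{ij}/∂x_k) dx_k ∧ dx_i ∧ dx_j.
Expand each term, using dx_k ∧ dx_i ∧ dx_j = sgn(permutation) dx_{(a)} ∧ dx_{(b)} ∧ dx_{(c)} with (a < b < c) sorted:
  d(-2*y*z) includes (∂/∂y)(-2*y*z) dy = (-2*z) dy, which multiplied by dx ∧ dz gives (2*z) dx ∧ dy ∧ dz
  d(x*y + 2*y*z + z^2) includes (∂/∂x)(x*y + 2*y*z + z^2) dx = (y) dx, which multiplied by dy ∧ dz gives (y) dx ∧ dy ∧ dz
Collecting like 3-forms: d(omega) = (y + 2*z) dx ∧ dy ∧ dz.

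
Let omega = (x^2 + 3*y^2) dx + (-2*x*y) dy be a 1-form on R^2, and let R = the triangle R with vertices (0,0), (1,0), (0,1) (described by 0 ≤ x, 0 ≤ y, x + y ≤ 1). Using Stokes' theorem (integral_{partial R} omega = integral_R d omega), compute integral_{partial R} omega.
integral_(partial R) omega = -4/3

Stokes: integral_partial_R omega = integral_R d omega with d omega = (∂Q/∂x - ∂P/∂y) dx ∧ dy.
  ∂Q/∂x = -2*y
  ∂P/∂y = 6*y
  integrand = ∂Q/∂x - ∂P/∂y = -8*y.
Integrating over R: integral_0^1 integral_0^{1-x} (-8*y) dy dx = -4/3.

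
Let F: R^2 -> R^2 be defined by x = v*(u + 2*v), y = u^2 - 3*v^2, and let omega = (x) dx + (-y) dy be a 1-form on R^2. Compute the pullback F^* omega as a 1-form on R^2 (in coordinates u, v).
F^* omega = (-2*u^3 + 7*u*v^2 + 2*v^3) du + (v*(7*u^2 + 6*u*v - 10*v^2)) dv

Using F^*(f dg) = (f ∘ F) d(g ∘ F), substitute each coordinate x_i by F_i(u, v) in f_i, and replace dx_i by d F_i = (∂F_i/∂u) du + (∂F_i/∂v) dv.
  For the x component: f_1(F) = v*(u + 2*v); d F_1 = (v) du + (u + 4*v) dv
  For the y component: f_2(F) = -u^2 + 3*v^2; d F_2 = (2*u) du + (-6*v) dv
Combining and collecting du, dv coefficients:
  coeff of du: -2*u^3 + 7*u*v^2 + 2*v^3
  coeff of dv: v*(7*u^2 + 6*u*v - 10*v^2)
F^* omega = (-2*u^3 + 7*u*v^2 + 2*v^3) du + (v*(7*u^2 + 6*u*v - 10*v^2)) dv.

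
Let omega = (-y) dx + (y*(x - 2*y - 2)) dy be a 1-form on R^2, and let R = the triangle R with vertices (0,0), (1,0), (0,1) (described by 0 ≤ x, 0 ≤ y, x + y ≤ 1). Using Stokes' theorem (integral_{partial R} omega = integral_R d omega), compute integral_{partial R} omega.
integral_(partial R) omega = 2/3

Stokes: integral_partial_R omega = integral_R d omega with d omega = (∂Q/∂x - ∂P/∂y) dx ∧ dy.
  ∂Q/∂x = y
  ∂P/∂y = -1
  integrand = ∂Q/∂x - ∂P/∂y = y + 1.
Integrating over R: integral_0^1 integral_0^{1-x} (y + 1) dy dx = 2/3.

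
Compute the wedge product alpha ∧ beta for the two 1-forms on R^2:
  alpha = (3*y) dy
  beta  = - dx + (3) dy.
alpha ∧ beta = (3*y) dx ∧ dy

Distribute the wedge, using dx_i ∧ dx_j = -dx_j ∧ dx_i and dx_i ∧ dx_i = 0. For each pair (i, j) with i < j, the coefficient of dx_i ∧ dx_j in alpha ∧ beta is (alpha_i * beta_j - alpha_j * beta_i). Collecting: alpha ∧ beta = (3*y) dx ∧ dy.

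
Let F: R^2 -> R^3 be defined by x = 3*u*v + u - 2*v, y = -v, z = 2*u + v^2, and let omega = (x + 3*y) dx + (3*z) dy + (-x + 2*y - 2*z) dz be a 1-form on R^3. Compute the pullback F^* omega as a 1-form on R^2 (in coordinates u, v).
F^* omega = (9*u*v^2 - 9*u - 19*v^2 - 5*v) du + (9*u^2*v + 3*u^2 - 6*u*v^2 - 31*u*v - 8*u - 4*v^3 - 3*v^2 + 10*v) dv

Using F^*(f dg) = (f ∘ F) d(g ∘ F), substitute each coordinate x_i by F_i(u, v) in f_i, and replace dx_i by d F_i = (∂F_i/∂u) du + (∂F_i/∂v) dv.
  For the x component: f_1(F) = 3*u*v + u - 5*v; d F_1 = (3*v + 1) du + (3*u - 2) dv
  For the y component: f_2(F) = 6*u + 3*v^2; d F_2 = (0) du + (-1) dv
  For the z component: f_3(F) = -3*u*v - 5*u - 2*v^2; d F_3 = (2) du + (2*v) dv
Combining and collecting du, dv coefficients:
  coeff of du: 9*u*v^2 - 9*u - 19*v^2 - 5*v
  coeff of dv: 9*u^2*v + 3*u^2 - 6*u*v^2 - 31*u*v - 8*u - 4*v^3 - 3*v^2 + 10*v
F^* omega = (9*u*v^2 - 9*u - 19*v^2 - 5*v) du + (9*u^2*v + 3*u^2 - 6*u*v^2 - 31*u*v - 8*u - 4*v^3 - 3*v^2 + 10*v) dv.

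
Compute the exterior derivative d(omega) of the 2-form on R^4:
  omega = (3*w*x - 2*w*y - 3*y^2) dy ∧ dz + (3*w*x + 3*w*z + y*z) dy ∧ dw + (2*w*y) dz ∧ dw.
d(omega) = (3*w) dx ∧ dy ∧ dz + (-w + 3*x - 3*y) dy ∧ dz ∧ dw + (3*w) dx ∧ dy ∧ dw

For a 2-form omega = sum_{i<j} g_{ij} dx_i ∧ dx_j, the exterior derivative is
  d(omega) = sum_{i<j} d(g_{ij}) ∧ dx_i ∧ dx_j = sum_{i<j, k} (∂g_{ij}/∂x_k) dx_k ∧ dx_i ∧ dx_j.
Expand each term, using dx_k ∧ dx_i ∧ dx_j = sgn(permutation) dx_{(a)} ∧ dx_{(b)} ∧ dx_{(c)} with (a < b < c) sorted:
  d(3*w*x - 2*w*y - 3*y^2) includes (∂/∂x)(3*w*x - 2*w*y - 3*y^2) dx = (3*w) dx, which multiplied by dy ∧ dz gives (3*w) dx ∧ dy ∧ dz
  d(3*w*x - 2*w*y - 3*y^2) includes (∂/∂w)(3*w*x - 2*w*y - 3*y^2) dw = (3*x - 2*y) dw, which multiplied by dy ∧ dz gives (3*x - 2*y) dy ∧ dz ∧ dw
  d(3*w*x + 3*w*z + y*z) includes (∂/∂x)(3*w*x + 3*w*z + y*z) dx = (3*w) dx, which multiplied by dy ∧ dw gives (3*w) dx ∧ dy ∧ dw
  d(3*w*x + 3*w*z + y*z) includes (∂/∂z)(3*w*x + 3*w*z + y*z) dz = (3*w + y) dz, which multiplied by dy ∧ dw gives (-3*w - y) dy ∧ dz ∧ dw
  d(2*w*y) includes (∂/∂y)(2*w*y) dy = (2*w) dy, which multiplied by dz ∧ dw gives (2*w) dy ∧ dz ∧ dw
Collecting like 3-forms: d(omega) = (3*w) dx ∧ dy ∧ dz + (-w + 3*x - 3*y) dy ∧ dz ∧ dw + (3*w) dx ∧ dy ∧ dw.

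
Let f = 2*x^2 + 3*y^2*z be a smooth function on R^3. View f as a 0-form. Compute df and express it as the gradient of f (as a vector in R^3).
df = (4*x) dx + (6*y*z) dy + (3*y^2) dz; grad f = (4*x, 6*y*z, 3*y^2)

For a 0-form f, d f = (∂f/∂x) dx + (∂f/∂y) dy + (∂f/∂z) dz. The components of the vector representation are exactly the entries of grad f in Cartesian coordinates:
  ∂f/∂x = 4*x
  ∂f/∂y = 6*y*z
  ∂f/∂z = 3*y^2.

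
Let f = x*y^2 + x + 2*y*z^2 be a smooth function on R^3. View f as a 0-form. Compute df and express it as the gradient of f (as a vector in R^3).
df = (y^2 + 1) dx + (2*x*y + 2*z^2) dy + (4*y*z) dz; grad f = (y^2 + 1, 2*x*y + 2*z^2, 4*y*z)

For a 0-form f, d f = (∂f/∂x) dx + (∂f/∂y) dy + (∂f/∂z) dz. The components of the vector representation are exactly the entries of grad f in Cartesian coordinates:
  ∂f/∂x = y^2 + 1
  ∂f/∂y = 2*x*y + 2*z^2
  ∂f/∂z = 4*y*z.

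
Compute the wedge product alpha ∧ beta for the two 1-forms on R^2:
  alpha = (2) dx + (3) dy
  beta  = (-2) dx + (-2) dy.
alpha ∧ beta = (2) dx ∧ dy

Distribute the wedge, using dx_i ∧ dx_j = -dx_j ∧ dx_i and dx_i ∧ dx_i = 0. For each pair (i, j) with i < j, the coefficient of dx_i ∧ dx_j in alpha ∧ beta is (alpha_i * beta_j - alpha_j * beta_i). Collecting: alpha ∧ beta = (2) dx ∧ dy.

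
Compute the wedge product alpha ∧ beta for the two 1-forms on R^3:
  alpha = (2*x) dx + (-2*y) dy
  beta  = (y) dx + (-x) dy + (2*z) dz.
alpha ∧ beta = (-2*x^2 + 2*y^2) dx ∧ dy + (4*x*z) dx ∧ dz + (-4*y*z) dy ∧ dz

Distribute the wedge, using dx_i ∧ dx_j = -dx_j ∧ dx_i and dx_i ∧ dx_i = 0. For each pair (i, j) with i < j, the coefficient of dx_i ∧ dx_j in alpha ∧ beta is (alpha_i * beta_j - alpha_j * beta_i). Collecting: alpha ∧ beta = (-2*x^2 + 2*y^2) dx ∧ dy + (4*x*z) dx ∧ dz + (-4*y*z) dy ∧ dz.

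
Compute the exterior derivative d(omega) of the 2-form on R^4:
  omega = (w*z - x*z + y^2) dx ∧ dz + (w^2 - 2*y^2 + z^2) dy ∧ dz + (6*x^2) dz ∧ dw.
d(omega) = (-2*y) dx ∧ dy ∧ dz + (12*x + z) dx ∧ dz ∧ dw + (2*w) dy ∧ dz ∧ dw

For a 2-form omega = sum_{i<j} g_{ij} dx_i ∧ dx_j, the exterior derivative is
  d(omega) = sum_{i<j} d(g_{ij}) ∧ dx_i ∧ dx_j = sum_{i<j, k} (∂g_{ij}/∂x_k) dx_k ∧ dx_i ∧ dx_j.
Expand each term, using dx_k ∧ dx_i ∧ dx_j = sgn(permutation) dx_{(a)} ∧ dx_{(b)} ∧ dx_{(c)} with (a < b < c) sorted:
  d(w*z - x*z + y^2) includes (∂/∂y)(w*z - x*z + y^2) dy = (2*y) dy, which multiplied by dx ∧ dz gives (-2*y) dx ∧ dy ∧ dz
  d(w*z - x*z + y^2) includes (∂/∂w)(w*z - x*z + y^2) dw = (z) dw, which multiplied by dx ∧ dz gives (z) dx ∧ dz ∧ dw
  d(w^2 - 2*y^2 + z^2) includes (∂/∂w)(w^2 - 2*y^2 + z^2) dw = (2*w) dw, which multiplied by dy ∧ dz gives (2*w) dy ∧ dz ∧ dw
  d(6*x^2) includes (∂/∂x)(6*x^2) dx = (12*x) dx, which multiplied by dz ∧ dw gives (12*x) dx ∧ dz ∧ dw
Collecting like 3-forms: d(omega) = (-2*y) dx ∧ dy ∧ dz + (12*x + z) dx ∧ dz ∧ dw + (2*w) dy ∧ dz ∧ dw.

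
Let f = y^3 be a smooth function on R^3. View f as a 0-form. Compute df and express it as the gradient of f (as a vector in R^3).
df = (0) dx + (3*y^2) dy + (0) dz; grad f = (0, 3*y^2, 0)

For a 0-form f, d f = (∂f/∂x) dx + (∂f/∂y) dy + (∂f/∂z) dz. The components of the vector representation are exactly the entries of grad f in Cartesian coordinates:
  ∂f/∂x = 0
  ∂f/∂y = 3*y^2
  ∂f/∂z = 0.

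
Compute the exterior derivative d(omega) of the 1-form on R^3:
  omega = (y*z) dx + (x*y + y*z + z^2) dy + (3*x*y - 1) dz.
d(omega) = (y - z) dx ∧ dy + (2*y) dx ∧ dz + (3*x - y - 2*z) dy ∧ dz

For a 1-form omega = sum_i f_i dx_i, the exterior derivative is
  d(omega) = sum_{i < j} (∂f_j/∂x_i - ∂f_i/∂x_j) dx_i ∧ dx_j.
  coefficient of dx ∧ dy: ∂f_2/∂x - ∂f_1/∂y = ∂(x*y + y*z + z^2)/∂x - ∂(y*z)/∂y = y - z
  coefficient of dx ∧ dz: ∂f_3/∂x - ∂f_1/∂z = ∂(3*x*y - 1)/∂x - ∂(y*z)/∂z = 2*y
  coefficient of dy ∧ dz: ∂f_3/∂y - ∂f_2/∂z = ∂(3*x*y - 1)/∂y - ∂(x*y + y*z + z^2)/∂z = 3*x - y - 2*z
Assembling: d(omega) = (y - z) dx ∧ dy + (2*y) dx ∧ dz + (3*x - y - 2*z) dy ∧ dz.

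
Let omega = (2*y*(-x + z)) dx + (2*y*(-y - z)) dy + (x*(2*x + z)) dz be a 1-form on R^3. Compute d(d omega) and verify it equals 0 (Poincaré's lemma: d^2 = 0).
d(d omega) = 0

Step 1: d omega = sum_{i<j} (∂f_j/∂x_i - ∂f_i/∂x_j) dx_i ∧ dx_j:
  coeff of dx ∧ dy: 2*x - 2*z
  coeff of dx ∧ dz: 4*x - 2*y + z
  coeff of dy ∧ dz: 2*y
Step 2: Apply d again to each 2-form coefficient. The only possible 3-form in R^3 is dx ∧ dy ∧ dz, with coefficient
  ∂(coeff of dy∧dz)/∂x - ∂(coeff of dx∧dz)/∂y + ∂(coeff of dx∧dy)/∂z
  = ∂/∂x (2*y) - ∂/∂y (4*x - 2*y + z) + ∂/∂z (2*x - 2*z).
Each of these terms simplifies to sums of mixed partials that cancel in pairs. The result is 0 (by equality of mixed partials for smooth functions — Schwarz / Clairaut).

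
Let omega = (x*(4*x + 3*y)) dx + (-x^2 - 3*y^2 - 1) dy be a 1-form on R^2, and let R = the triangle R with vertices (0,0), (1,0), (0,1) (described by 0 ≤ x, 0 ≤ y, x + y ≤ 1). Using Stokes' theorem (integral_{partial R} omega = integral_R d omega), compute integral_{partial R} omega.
integral_(partial R) omega = -5/6

Stokes: integral_partial_R omega = integral_R d omega with d omega = (∂Q/∂x - ∂P/∂y) dx ∧ dy.
  ∂Q/∂x = -2*x
  ∂P/∂y = 3*x
  integrand = ∂Q/∂x - ∂P/∂y = -5*x.
Integrating over R: integral_0^1 integral_0^{1-x} (-5*x) dy dx = -5/6.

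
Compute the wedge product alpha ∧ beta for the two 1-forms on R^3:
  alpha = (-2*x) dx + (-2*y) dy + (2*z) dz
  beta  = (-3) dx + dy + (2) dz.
alpha ∧ beta = (-2*x - 6*y) dx ∧ dy + (-4*x + 6*z) dx ∧ dz + (-4*y - 2*z) dy ∧ dz

Distribute the wedge, using dx_i ∧ dx_j = -dx_j ∧ dx_i and dx_i ∧ dx_i = 0. For each pair (i, j) with i < j, the coefficient of dx_i ∧ dx_j in alpha ∧ beta is (alpha_i * beta_j - alpha_j * beta_i). Collecting: alpha ∧ beta = (-2*x - 6*y) dx ∧ dy + (-4*x + 6*z) dx ∧ dz + (-4*y - 2*z) dy ∧ dz.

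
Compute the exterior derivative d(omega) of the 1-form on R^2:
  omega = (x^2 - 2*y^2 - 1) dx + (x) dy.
d(omega) = (4*y + 1) dx ∧ dy

For a 1-form omega = sum_i f_i dx_i, the exterior derivative is
  d(omega) = sum_{i < j} (∂f_j/∂x_i - ∂f_i/∂x_j) dx_i ∧ dx_j.
  coefficient of dx ∧ dy: ∂f_2/∂x - ∂f_1/∂y = ∂(x)/∂x - ∂(x^2 - 2*y^2 - 1)/∂y = 4*y + 1
Assembling: d(omega) = (4*y + 1) dx ∧ dy.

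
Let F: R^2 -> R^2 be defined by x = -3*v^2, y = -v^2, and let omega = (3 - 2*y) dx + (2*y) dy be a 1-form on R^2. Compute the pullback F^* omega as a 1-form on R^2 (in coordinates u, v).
F^* omega = (-8*v^3 - 18*v) dv

Using F^*(f dg) = (f ∘ F) d(g ∘ F), substitute each coordinate x_i by F_i(u, v) in f_i, and replace dx_i by d F_i = (∂F_i/∂u) du + (∂F_i/∂v) dv.
  For the x component: f_1(F) = 2*v^2 + 3; d F_1 = (0) du + (-6*v) dv
  For the y component: f_2(F) = -2*v^2; d F_2 = (0) du + (-2*v) dv
Combining and collecting du, dv coefficients:
  coeff of du: 0
  coeff of dv: -8*v^3 - 18*v
F^* omega = (-8*v^3 - 18*v) dv.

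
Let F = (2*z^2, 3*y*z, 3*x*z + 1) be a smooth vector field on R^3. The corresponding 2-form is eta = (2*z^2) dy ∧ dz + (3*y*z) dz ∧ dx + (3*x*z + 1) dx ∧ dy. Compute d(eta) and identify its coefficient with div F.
d(eta) = (3*x + 3*z) dx ∧ dy ∧ dz; div F = 3*x + 3*z

For a 2-form in R^3 of the form above, applying d gives a 3-form with coefficient ∂P/∂x + ∂Q/∂y + ∂R/∂z:
  ∂P/∂x = 0
  ∂Q/∂y = 3*z
  ∂R/∂z = 3*x
Sum = 3*x + 3*z, which is exactly div F.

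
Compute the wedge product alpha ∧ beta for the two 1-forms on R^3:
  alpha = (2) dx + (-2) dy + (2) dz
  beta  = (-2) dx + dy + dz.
alpha ∧ beta = (-2) dx ∧ dy + (6) dx ∧ dz + (-4) dy ∧ dz

Distribute the wedge, using dx_i ∧ dx_j = -dx_j ∧ dx_i and dx_i ∧ dx_i = 0. For each pair (i, j) with i < j, the coefficient of dx_i ∧ dx_j in alpha ∧ beta is (alpha_i * beta_j - alpha_j * beta_i). Collecting: alpha ∧ beta = (-2) dx ∧ dy + (6) dx ∧ dz + (-4) dy ∧ dz.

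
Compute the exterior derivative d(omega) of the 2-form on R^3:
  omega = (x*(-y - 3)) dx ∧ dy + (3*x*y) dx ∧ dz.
d(omega) = (-3*x) dx ∧ dy ∧ dz

For a 2-form omega = sum_{i<j} g_{ij} dx_i ∧ dx_j, the exterior derivative is
  d(omega) = sum_{i<j} d(g_{ij}) ∧ dx_i ∧ dx_j = sum_{i<j, k} (∂g_{ij}/∂x_k) dx_k ∧ dx_i ∧ dx_j.
Expand each term, using dx_k ∧ dx_i ∧ dx_j = sgn(permutation) dx_{(a)} ∧ dx_{(b)} ∧ dx_{(c)} with (a < b < c) sorted:
  d(3*x*y) includes (∂/∂y)(3*x*y) dy = (3*x) dy, which multiplied by dx ∧ dz gives (-3*x) dx ∧ dy ∧ dz
Collecting like 3-forms: d(omega) = (-3*x) dx ∧ dy ∧ dz.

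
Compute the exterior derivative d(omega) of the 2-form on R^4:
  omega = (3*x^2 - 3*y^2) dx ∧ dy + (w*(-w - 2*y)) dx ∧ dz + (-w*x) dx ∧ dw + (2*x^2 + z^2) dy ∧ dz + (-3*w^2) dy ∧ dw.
d(omega) = (2*w + 4*x) dx ∧ dy ∧ dz + (-2*w - 2*y) dx ∧ dz ∧ dw

For a 2-form omega = sum_{i<j} g_{ij} dx_i ∧ dx_j, the exterior derivative is
  d(omega) = sum_{i<j} d(g_{ij}) ∧ dx_i ∧ dx_j = sum_{i<j, k} (∂g_{ij}/∂x_k) dx_k ∧ dx_i ∧ dx_j.
Expand each term, using dx_k ∧ dx_i ∧ dx_j = sgn(permutation) dx_{(a)} ∧ dx_{(b)} ∧ dx_{(c)} with (a < b < c) sorted:
  d(w*(-w - 2*y)) includes (∂/∂y)(w*(-w - 2*y)) dy = (-2*w) dy, which multiplied by dx ∧ dz gives (2*w) dx ∧ dy ∧ dz
  d(w*(-w - 2*y)) includes (∂/∂w)(w*(-w - 2*y)) dw = (-2*w - 2*y) dw, which multiplied by dx ∧ dz gives (-2*w - 2*y) dx ∧ dz ∧ dw
  d(2*x^2 + z^2) includes (∂/∂x)(2*x^2 + z^2) dx = (4*x) dx, which multiplied by dy ∧ dz gives (4*x) dx ∧ dy ∧ dz
Collecting like 3-forms: d(omega) = (2*w + 4*x) dx ∧ dy ∧ dz + (-2*w - 2*y) dx ∧ dz ∧ dw.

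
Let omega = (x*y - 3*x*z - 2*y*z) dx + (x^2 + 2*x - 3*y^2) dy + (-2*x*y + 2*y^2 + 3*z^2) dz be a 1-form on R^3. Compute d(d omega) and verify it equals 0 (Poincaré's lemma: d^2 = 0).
d(d omega) = 0

Step 1: d omega = sum_{i<j} (∂f_j/∂x_i - ∂f_i/∂x_j) dx_i ∧ dx_j:
  coeff of dx ∧ dy: x + 2*z + 2
  coeff of dx ∧ dz: 3*x
  coeff of dy ∧ dz: -2*x + 4*y
Step 2: Apply d again to each 2-form coefficient. The only possible 3-form in R^3 is dx ∧ dy ∧ dz, with coefficient
  ∂(coeff of dy∧dz)/∂x - ∂(coeff of dx∧dz)/∂y + ∂(coeff of dx∧dy)/∂z
  = ∂/∂x (-2*x + 4*y) - ∂/∂y (3*x) + ∂/∂z (x + 2*z + 2).
Each of these terms simplifies to sums of mixed partials that cancel in pairs. The result is 0 (by equality of mixed partials for smooth functions — Schwarz / Clairaut).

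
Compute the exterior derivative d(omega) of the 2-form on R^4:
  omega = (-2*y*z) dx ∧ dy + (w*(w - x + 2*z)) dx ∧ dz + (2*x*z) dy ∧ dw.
d(omega) = (-2*y) dx ∧ dy ∧ dz + (2*w - x + 2*z) dx ∧ dz ∧ dw + (2*z) dx ∧ dy ∧ dw + (-2*x) dy ∧ dz ∧ dw

For a 2-form omega = sum_{i<j} g_{ij} dx_i ∧ dx_j, the exterior derivative is
  d(omega) = sum_{i<j} d(g_{ij}) ∧ dx_i ∧ dx_j = sum_{i<j, k} (∂g_{ij}/∂x_k) dx_k ∧ dx_i ∧ dx_j.
Expand each term, using dx_k ∧ dx_i ∧ dx_j = sgn(permutation) dx_{(a)} ∧ dx_{(b)} ∧ dx_{(c)} with (a < b < c) sorted:
  d(-2*y*z) includes (∂/∂z)(-2*y*z) dz = (-2*y) dz, which multiplied by dx ∧ dy gives (-2*y) dx ∧ dy ∧ dz
  d(w*(w - x + 2*z)) includes (∂/∂w)(w*(w - x + 2*z)) dw = (2*w - x + 2*z) dw, which multiplied by dx ∧ dz gives (2*w - x + 2*z) dx ∧ dz ∧ dw
  d(2*x*z) includes (∂/∂x)(2*x*z) dx = (2*z) dx, which multiplied by dy ∧ dw gives (2*z) dx ∧ dy ∧ dw
  d(2*x*z) includes (∂/∂z)(2*x*z) dz = (2*x) dz, which multiplied by dy ∧ dw gives (-2*x) dy ∧ dz ∧ dw
Collecting like 3-forms: d(omega) = (-2*y) dx ∧ dy ∧ dz + (2*w - x + 2*z) dx ∧ dz ∧ dw + (2*z) dx ∧ dy ∧ dw + (-2*x) dy ∧ dz ∧ dw.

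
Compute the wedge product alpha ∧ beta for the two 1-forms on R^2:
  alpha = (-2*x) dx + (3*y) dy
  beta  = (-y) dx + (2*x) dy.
alpha ∧ beta = (-4*x^2 + 3*y^2) dx ∧ dy

Distribute the wedge, using dx_i ∧ dx_j = -dx_j ∧ dx_i and dx_i ∧ dx_i = 0. For each pair (i, j) with i < j, the coefficient of dx_i ∧ dx_j in alpha ∧ beta is (alpha_i * beta_j - alpha_j * beta_i). Collecting: alpha ∧ beta = (-4*x^2 + 3*y^2) dx ∧ dy.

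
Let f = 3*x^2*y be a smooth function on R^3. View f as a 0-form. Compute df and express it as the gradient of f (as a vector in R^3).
df = (6*x*y) dx + (3*x^2) dy + (0) dz; grad f = (6*x*y, 3*x^2, 0)

For a 0-form f, d f = (∂f/∂x) dx + (∂f/∂y) dy + (∂f/∂z) dz. The components of the vector representation are exactly the entries of grad f in Cartesian coordinates:
  ∂f/∂x = 6*x*y
  ∂f/∂y = 3*x^2
  ∂f/∂z = 0.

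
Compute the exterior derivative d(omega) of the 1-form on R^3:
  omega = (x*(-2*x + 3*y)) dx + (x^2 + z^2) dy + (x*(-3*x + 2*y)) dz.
d(omega) = (-x) dx ∧ dy + (-6*x + 2*y) dx ∧ dz + (2*x - 2*z) dy ∧ dz

For a 1-form omega = sum_i f_i dx_i, the exterior derivative is
  d(omega) = sum_{i < j} (∂f_j/∂x_i - ∂f_i/∂x_j) dx_i ∧ dx_j.
  coefficient of dx ∧ dy: ∂f_2/∂x - ∂f_1/∂y = ∂(x^2 + z^2)/∂x - ∂(x*(-2*x + 3*y))/∂y = -x
  coefficient of dx ∧ dz: ∂f_3/∂x - ∂f_1/∂z = ∂(x*(-3*x + 2*y))/∂x - ∂(x*(-2*x + 3*y))/∂z = -6*x + 2*y
  coefficient of dy ∧ dz: ∂f_3/∂y - ∂f_2/∂z = ∂(x*(-3*x + 2*y))/∂y - ∂(x^2 + z^2)/∂z = 2*x - 2*z
Assembling: d(omega) = (-x) dx ∧ dy + (-6*x + 2*y) dx ∧ dz + (2*x - 2*z) dy ∧ dz.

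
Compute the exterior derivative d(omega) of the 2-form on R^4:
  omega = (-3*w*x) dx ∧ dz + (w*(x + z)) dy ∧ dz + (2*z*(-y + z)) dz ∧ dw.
d(omega) = (-3*x) dx ∧ dz ∧ dw + (w) dx ∧ dy ∧ dz + (x - z) dy ∧ dz ∧ dw

For a 2-form omega = sum_{i<j} g_{ij} dx_i ∧ dx_j, the exterior derivative is
  d(omega) = sum_{i<j} d(g_{ij}) ∧ dx_i ∧ dx_j = sum_{i<j, k} (∂g_{ij}/∂x_k) dx_k ∧ dx_i ∧ dx_j.
Expand each term, using dx_k ∧ dx_i ∧ dx_j = sgn(permutation) dx_{(a)} ∧ dx_{(b)} ∧ dx_{(c)} with (a < b < c) sorted:
  d(-3*w*x) includes (∂/∂w)(-3*w*x) dw = (-3*x) dw, which multiplied by dx ∧ dz gives (-3*x) dx ∧ dz ∧ dw
  d(w*(x + z)) includes (∂/∂x)(w*(x + z)) dx = (w) dx, which multiplied by dy ∧ dz gives (w) dx ∧ dy ∧ dz
  d(w*(x + z)) includes (∂/∂w)(w*(x + z)) dw = (x + z) dw, which multiplied by dy ∧ dz gives (x + z) dy ∧ dz ∧ dw
  d(2*z*(-y + z)) includes (∂/∂y)(2*z*(-y + z)) dy = (-2*z) dy, which multiplied by dz ∧ dw gives (-2*z) dy ∧ dz ∧ dw
Collecting like 3-forms: d(omega) = (-3*x) dx ∧ dz ∧ dw + (w) dx ∧ dy ∧ dz + (x - z) dy ∧ dz ∧ dw.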